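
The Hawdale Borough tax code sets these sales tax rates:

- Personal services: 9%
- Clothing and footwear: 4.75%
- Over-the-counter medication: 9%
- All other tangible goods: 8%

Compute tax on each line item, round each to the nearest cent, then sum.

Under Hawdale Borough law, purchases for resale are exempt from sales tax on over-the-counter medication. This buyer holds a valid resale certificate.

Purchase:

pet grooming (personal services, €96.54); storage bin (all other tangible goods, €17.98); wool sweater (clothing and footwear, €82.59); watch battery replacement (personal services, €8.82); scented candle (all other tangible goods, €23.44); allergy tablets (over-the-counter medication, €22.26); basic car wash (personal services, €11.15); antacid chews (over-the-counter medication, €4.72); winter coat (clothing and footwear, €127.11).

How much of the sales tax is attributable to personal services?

Pet grooming €96.54: personal services → 9% → €8.69
Watch battery replacement €8.82: personal services → 9% → €0.79
Basic car wash €11.15: personal services → 9% → €1.00
Tax on personal services = €8.69 + €0.79 + €1.00 = €10.48

€10.48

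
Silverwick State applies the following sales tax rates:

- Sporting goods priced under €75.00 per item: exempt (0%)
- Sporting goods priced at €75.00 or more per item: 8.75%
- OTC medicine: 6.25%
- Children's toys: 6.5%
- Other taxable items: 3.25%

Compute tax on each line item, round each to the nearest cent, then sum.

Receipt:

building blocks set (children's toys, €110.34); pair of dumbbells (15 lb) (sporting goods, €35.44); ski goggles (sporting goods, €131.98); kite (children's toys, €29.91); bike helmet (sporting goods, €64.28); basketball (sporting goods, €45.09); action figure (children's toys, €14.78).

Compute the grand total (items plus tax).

€453.44

Building blocks set €110.34: children's toys → 6.5% → €7.17
Pair of dumbbells (15 lb) €35.44: sporting goods, under €75.00 → 0% → €0.00
Ski goggles €131.98: sporting goods, €75.00 or more → 8.75% → €11.55
Kite €29.91: children's toys → 6.5% → €1.94
Bike helmet €64.28: sporting goods, under €75.00 → 0% → €0.00
Basketball €45.09: sporting goods, under €75.00 → 0% → €0.00
Action figure €14.78: children's toys → 6.5% → €0.96
Subtotal = €431.82; tax = €21.62; total due = €453.44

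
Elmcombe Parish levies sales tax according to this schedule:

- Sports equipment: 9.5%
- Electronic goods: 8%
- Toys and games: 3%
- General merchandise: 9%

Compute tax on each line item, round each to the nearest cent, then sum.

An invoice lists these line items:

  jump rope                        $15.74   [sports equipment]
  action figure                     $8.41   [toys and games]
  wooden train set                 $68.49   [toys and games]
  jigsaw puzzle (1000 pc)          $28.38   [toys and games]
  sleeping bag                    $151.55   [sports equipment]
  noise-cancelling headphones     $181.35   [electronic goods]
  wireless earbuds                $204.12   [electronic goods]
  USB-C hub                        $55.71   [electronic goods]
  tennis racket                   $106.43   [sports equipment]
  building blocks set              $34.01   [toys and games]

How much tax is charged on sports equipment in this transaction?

Jump rope $15.74: sports equipment → 9.5% → $1.50
Sleeping bag $151.55: sports equipment → 9.5% → $14.40
Tennis racket $106.43: sports equipment → 9.5% → $10.11
Tax on sports equipment = $1.50 + $14.40 + $10.11 = $26.01

$26.01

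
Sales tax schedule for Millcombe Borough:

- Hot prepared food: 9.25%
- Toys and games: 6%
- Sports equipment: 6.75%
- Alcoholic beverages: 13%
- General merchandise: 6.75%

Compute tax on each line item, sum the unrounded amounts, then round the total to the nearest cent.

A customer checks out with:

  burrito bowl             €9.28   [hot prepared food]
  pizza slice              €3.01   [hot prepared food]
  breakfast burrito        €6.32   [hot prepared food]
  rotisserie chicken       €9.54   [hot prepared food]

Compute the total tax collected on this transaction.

Burrito bowl €9.28: hot prepared food → 9.25% → €0.8584
Pizza slice €3.01: hot prepared food → 9.25% → €0.278425
Breakfast burrito €6.32: hot prepared food → 9.25% → €0.5846
Rotisserie chicken €9.54: hot prepared food → 9.25% → €0.88245
Unrounded tax sum = €2.603875 → €2.60

€2.60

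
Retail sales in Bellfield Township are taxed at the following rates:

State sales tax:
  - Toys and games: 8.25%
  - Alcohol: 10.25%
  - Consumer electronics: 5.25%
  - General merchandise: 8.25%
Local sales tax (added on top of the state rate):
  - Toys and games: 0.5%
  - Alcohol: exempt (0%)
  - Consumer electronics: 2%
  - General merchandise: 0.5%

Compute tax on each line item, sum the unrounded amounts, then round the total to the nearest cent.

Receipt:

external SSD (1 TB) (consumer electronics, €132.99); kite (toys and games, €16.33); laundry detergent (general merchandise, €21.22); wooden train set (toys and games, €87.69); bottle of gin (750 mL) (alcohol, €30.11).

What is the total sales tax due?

€23.69

External SSD (1 TB) €132.99: consumer electronics → 5.25% + 2% local = 7.25% → €9.641775
Kite €16.33: toys and games → 8.25% + 0.5% local = 8.75% → €1.428875
Laundry detergent €21.22: general merchandise → 8.25% + 0.5% local = 8.75% → €1.85675
Wooden train set €87.69: toys and games → 8.25% + 0.5% local = 8.75% → €7.672875
Bottle of gin (750 mL) €30.11: alcohol → 10.25% + 0% local = 10.25% → €3.086275
Unrounded tax sum = €23.68655 → €23.69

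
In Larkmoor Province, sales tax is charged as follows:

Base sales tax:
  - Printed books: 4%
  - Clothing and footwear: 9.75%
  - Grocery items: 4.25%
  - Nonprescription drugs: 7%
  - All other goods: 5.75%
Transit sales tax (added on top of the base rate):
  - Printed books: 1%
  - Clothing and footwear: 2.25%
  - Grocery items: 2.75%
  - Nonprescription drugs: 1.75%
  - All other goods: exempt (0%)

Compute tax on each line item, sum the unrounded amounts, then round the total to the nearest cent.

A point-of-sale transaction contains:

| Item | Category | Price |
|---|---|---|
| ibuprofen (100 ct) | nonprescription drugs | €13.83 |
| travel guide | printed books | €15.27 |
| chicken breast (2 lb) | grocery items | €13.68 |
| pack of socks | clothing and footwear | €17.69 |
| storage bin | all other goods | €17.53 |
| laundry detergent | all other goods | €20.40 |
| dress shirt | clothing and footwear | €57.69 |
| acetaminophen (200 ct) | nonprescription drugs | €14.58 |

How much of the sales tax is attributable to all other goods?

Storage bin €17.53: all other goods → 5.75% + 0% transit = 5.75% → €1.007975
Laundry detergent €20.40: all other goods → 5.75% + 0% transit = 5.75% → €1.173
Tax on all other goods: unrounded sum = €2.180975 → €2.18

€2.18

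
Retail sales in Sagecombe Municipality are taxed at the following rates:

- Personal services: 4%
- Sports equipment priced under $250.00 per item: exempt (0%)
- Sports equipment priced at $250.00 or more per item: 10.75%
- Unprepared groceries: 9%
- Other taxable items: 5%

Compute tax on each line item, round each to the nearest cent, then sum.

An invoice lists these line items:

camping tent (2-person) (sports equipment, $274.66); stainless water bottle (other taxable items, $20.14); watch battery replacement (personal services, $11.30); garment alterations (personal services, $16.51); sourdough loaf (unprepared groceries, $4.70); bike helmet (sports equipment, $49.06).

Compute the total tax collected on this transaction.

Camping tent (2-person) $274.66: sports equipment, $250.00 or more → 10.75% → $29.53
Stainless water bottle $20.14: other taxable items → 5% → $1.01
Watch battery replacement $11.30: personal services → 4% → $0.45
Garment alterations $16.51: personal services → 4% → $0.66
Sourdough loaf $4.70: unprepared groceries → 9% → $0.42
Bike helmet $49.06: sports equipment, under $250.00 → 0% → $0.00
Total tax = $29.53 + $1.01 + $0.45 + $0.66 + $0.42 = $32.07

$32.07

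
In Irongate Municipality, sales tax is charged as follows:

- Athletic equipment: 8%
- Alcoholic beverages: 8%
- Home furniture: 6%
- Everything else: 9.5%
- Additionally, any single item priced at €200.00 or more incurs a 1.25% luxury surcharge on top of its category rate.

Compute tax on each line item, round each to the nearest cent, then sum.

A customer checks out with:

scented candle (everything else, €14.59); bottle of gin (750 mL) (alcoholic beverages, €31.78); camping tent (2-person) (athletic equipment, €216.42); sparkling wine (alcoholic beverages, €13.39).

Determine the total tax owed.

Scented candle €14.59: everything else → 9.5% → €1.39
Bottle of gin (750 mL) €31.78: alcoholic beverages → 8% → €2.54
Camping tent (2-person) €216.42: athletic equipment → 8% + 1.25% surcharge = 9.25% → €20.02
Sparkling wine €13.39: alcoholic beverages → 8% → €1.07
Total tax = €1.39 + €2.54 + €20.02 + €1.07 = €25.02

€25.02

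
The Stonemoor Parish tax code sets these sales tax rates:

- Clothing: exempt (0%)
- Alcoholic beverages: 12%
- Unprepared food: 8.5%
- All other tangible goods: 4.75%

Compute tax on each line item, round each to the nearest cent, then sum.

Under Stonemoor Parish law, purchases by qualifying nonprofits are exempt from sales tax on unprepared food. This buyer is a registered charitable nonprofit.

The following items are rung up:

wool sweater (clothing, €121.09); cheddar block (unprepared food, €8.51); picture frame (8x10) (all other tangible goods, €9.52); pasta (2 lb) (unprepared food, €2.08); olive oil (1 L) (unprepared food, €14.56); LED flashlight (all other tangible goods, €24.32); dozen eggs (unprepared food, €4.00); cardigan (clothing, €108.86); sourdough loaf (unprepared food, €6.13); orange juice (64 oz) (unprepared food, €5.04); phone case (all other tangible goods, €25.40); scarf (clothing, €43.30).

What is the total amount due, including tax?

Wool sweater €121.09: clothing → 0% → €0.00
Cheddar block €8.51: unprepared food, buyer-exempt → 0% → €0.00
Picture frame (8x10) €9.52: all other tangible goods → 4.75% → €0.45
Pasta (2 lb) €2.08: unprepared food, buyer-exempt → 0% → €0.00
Olive oil (1 L) €14.56: unprepared food, buyer-exempt → 0% → €0.00
LED flashlight €24.32: all other tangible goods → 4.75% → €1.16
Dozen eggs €4.00: unprepared food, buyer-exempt → 0% → €0.00
Cardigan €108.86: clothing → 0% → €0.00
Sourdough loaf €6.13: unprepared food, buyer-exempt → 0% → €0.00
Orange juice (64 oz) €5.04: unprepared food, buyer-exempt → 0% → €0.00
Phone case €25.40: all other tangible goods → 4.75% → €1.21
Scarf €43.30: clothing → 0% → €0.00
Subtotal = €372.81; tax = €2.82; total due = €375.63

€375.63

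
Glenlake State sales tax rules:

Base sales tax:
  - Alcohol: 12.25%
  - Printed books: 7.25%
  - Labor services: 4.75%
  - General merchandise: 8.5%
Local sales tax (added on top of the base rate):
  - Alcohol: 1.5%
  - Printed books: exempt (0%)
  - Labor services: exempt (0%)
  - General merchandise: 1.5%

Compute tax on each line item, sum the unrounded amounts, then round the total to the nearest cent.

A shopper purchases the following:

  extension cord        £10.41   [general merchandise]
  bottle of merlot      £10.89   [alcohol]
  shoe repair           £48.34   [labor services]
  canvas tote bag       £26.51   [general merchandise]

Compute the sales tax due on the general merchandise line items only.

£3.69

Extension cord £10.41: general merchandise → 8.5% + 1.5% local = 10% → £1.041
Canvas tote bag £26.51: general merchandise → 8.5% + 1.5% local = 10% → £2.651
Tax on general merchandise: unrounded sum = £3.692 → £3.69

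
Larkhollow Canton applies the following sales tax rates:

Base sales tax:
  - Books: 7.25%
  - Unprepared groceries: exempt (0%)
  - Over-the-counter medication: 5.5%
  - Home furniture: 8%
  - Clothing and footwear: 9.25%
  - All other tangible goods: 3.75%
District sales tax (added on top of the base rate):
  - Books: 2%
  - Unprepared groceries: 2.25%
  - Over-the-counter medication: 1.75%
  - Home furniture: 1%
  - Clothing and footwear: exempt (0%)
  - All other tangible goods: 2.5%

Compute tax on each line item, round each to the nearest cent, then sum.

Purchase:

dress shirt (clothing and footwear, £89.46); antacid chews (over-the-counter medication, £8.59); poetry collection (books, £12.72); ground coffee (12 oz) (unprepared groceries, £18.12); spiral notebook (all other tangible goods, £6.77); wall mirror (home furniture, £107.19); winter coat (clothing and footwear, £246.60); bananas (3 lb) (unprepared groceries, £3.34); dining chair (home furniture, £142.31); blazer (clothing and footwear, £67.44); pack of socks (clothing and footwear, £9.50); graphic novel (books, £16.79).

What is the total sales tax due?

Dress shirt £89.46: clothing and footwear → 9.25% + 0% district = 9.25% → £8.28
Antacid chews £8.59: over-the-counter medication → 5.5% + 1.75% district = 7.25% → £0.62
Poetry collection £12.72: books → 7.25% + 2% district = 9.25% → £1.18
Ground coffee (12 oz) £18.12: unprepared groceries → 0% + 2.25% district = 2.25% → £0.41
Spiral notebook £6.77: all other tangible goods → 3.75% + 2.5% district = 6.25% → £0.42
Wall mirror £107.19: home furniture → 8% + 1% district = 9% → £9.65
Winter coat £246.60: clothing and footwear → 9.25% + 0% district = 9.25% → £22.81
Bananas (3 lb) £3.34: unprepared groceries → 0% + 2.25% district = 2.25% → £0.08
Dining chair £142.31: home furniture → 8% + 1% district = 9% → £12.81
Blazer £67.44: clothing and footwear → 9.25% + 0% district = 9.25% → £6.24
Pack of socks £9.50: clothing and footwear → 9.25% + 0% district = 9.25% → £0.88
Graphic novel £16.79: books → 7.25% + 2% district = 9.25% → £1.55
Total tax = £8.28 + £0.62 + £1.18 + £0.41 + £0.42 + £9.65 + £22.81 + £0.08 + £12.81 + £6.24 + £0.88 + £1.55 = £64.93

£64.93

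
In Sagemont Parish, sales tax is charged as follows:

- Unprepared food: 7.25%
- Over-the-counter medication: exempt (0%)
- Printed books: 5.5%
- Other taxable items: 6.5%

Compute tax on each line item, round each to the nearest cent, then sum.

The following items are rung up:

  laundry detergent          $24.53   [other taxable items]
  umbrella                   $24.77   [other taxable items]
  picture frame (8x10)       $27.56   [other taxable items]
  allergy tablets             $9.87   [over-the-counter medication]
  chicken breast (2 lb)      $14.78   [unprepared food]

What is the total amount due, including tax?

Laundry detergent $24.53: other taxable items → 6.5% → $1.59
Umbrella $24.77: other taxable items → 6.5% → $1.61
Picture frame (8x10) $27.56: other taxable items → 6.5% → $1.79
Allergy tablets $9.87: over-the-counter medication → 0% → $0.00
Chicken breast (2 lb) $14.78: unprepared food → 7.25% → $1.07
Subtotal = $101.51; tax = $6.06; total due = $107.57

$107.57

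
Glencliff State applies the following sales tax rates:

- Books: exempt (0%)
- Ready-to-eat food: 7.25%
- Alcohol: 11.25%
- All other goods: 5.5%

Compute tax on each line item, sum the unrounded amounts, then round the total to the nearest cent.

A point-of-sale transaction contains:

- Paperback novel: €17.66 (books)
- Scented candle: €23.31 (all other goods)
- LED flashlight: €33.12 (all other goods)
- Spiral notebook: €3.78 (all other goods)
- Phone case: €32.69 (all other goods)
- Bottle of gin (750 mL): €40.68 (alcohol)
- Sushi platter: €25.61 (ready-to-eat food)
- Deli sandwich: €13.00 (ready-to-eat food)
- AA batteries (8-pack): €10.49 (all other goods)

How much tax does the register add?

€13.06

Paperback novel €17.66: books → 0% → €0.00
Scented candle €23.31: all other goods → 5.5% → €1.28205
LED flashlight €33.12: all other goods → 5.5% → €1.8216
Spiral notebook €3.78: all other goods → 5.5% → €0.2079
Phone case €32.69: all other goods → 5.5% → €1.79795
Bottle of gin (750 mL) €40.68: alcohol → 11.25% → €4.5765
Sushi platter €25.61: ready-to-eat food → 7.25% → €1.856725
Deli sandwich €13.00: ready-to-eat food → 7.25% → €0.9425
AA batteries (8-pack) €10.49: all other goods → 5.5% → €0.57695
Unrounded tax sum = €13.062175 → €13.06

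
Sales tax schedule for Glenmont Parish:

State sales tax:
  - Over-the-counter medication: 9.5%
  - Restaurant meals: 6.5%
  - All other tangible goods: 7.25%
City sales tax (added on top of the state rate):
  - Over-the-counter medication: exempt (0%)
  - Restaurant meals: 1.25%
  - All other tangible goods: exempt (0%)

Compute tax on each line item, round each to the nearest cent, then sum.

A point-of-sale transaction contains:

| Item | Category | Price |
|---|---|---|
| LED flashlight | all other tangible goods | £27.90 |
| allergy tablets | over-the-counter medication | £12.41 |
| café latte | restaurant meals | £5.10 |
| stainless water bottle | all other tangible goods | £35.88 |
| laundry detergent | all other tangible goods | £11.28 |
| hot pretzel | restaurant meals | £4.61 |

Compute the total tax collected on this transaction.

£7.38

LED flashlight £27.90: all other tangible goods → 7.25% + 0% city = 7.25% → £2.02
Allergy tablets £12.41: over-the-counter medication → 9.5% + 0% city = 9.5% → £1.18
Café latte £5.10: restaurant meals → 6.5% + 1.25% city = 7.75% → £0.40
Stainless water bottle £35.88: all other tangible goods → 7.25% + 0% city = 7.25% → £2.60
Laundry detergent £11.28: all other tangible goods → 7.25% + 0% city = 7.25% → £0.82
Hot pretzel £4.61: restaurant meals → 6.5% + 1.25% city = 7.75% → £0.36
Total tax = £2.02 + £1.18 + £0.40 + £2.60 + £0.82 + £0.36 = £7.38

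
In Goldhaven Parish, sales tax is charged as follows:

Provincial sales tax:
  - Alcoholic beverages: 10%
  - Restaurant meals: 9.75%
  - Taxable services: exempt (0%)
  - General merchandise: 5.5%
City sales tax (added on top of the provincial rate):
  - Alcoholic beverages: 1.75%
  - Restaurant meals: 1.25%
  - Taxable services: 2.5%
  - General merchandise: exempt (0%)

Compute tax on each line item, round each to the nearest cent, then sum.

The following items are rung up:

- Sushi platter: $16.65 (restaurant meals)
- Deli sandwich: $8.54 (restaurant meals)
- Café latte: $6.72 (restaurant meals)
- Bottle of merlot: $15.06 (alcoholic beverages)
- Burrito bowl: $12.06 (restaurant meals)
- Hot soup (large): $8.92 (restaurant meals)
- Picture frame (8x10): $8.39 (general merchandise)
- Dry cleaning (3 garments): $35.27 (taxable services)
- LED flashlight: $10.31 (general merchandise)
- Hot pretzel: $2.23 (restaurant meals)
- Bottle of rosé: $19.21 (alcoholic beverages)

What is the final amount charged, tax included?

$155.37

Sushi platter $16.65: restaurant meals → 9.75% + 1.25% city = 11% → $1.83
Deli sandwich $8.54: restaurant meals → 9.75% + 1.25% city = 11% → $0.94
Café latte $6.72: restaurant meals → 9.75% + 1.25% city = 11% → $0.74
Bottle of merlot $15.06: alcoholic beverages → 10% + 1.75% city = 11.75% → $1.77
Burrito bowl $12.06: restaurant meals → 9.75% + 1.25% city = 11% → $1.33
Hot soup (large) $8.92: restaurant meals → 9.75% + 1.25% city = 11% → $0.98
Picture frame (8x10) $8.39: general merchandise → 5.5% + 0% city = 5.5% → $0.46
Dry cleaning (3 garments) $35.27: taxable services → 0% + 2.5% city = 2.5% → $0.88
LED flashlight $10.31: general merchandise → 5.5% + 0% city = 5.5% → $0.57
Hot pretzel $2.23: restaurant meals → 9.75% + 1.25% city = 11% → $0.25
Bottle of rosé $19.21: alcoholic beverages → 10% + 1.75% city = 11.75% → $2.26
Subtotal = $143.36; tax = $12.01; total due = $155.37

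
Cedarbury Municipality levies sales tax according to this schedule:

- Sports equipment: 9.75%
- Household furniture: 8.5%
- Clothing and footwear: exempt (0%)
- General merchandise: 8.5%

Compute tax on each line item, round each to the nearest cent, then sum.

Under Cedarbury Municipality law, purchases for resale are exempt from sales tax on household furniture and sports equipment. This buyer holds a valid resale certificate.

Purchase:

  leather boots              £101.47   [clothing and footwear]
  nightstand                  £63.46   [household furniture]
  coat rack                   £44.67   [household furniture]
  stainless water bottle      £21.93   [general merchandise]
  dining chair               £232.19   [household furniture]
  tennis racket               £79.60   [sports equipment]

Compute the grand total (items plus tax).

£545.18

Leather boots £101.47: clothing and footwear → 0% → £0.00
Nightstand £63.46: household furniture, buyer-exempt → 0% → £0.00
Coat rack £44.67: household furniture, buyer-exempt → 0% → £0.00
Stainless water bottle £21.93: general merchandise → 8.5% → £1.86
Dining chair £232.19: household furniture, buyer-exempt → 0% → £0.00
Tennis racket £79.60: sports equipment, buyer-exempt → 0% → £0.00
Subtotal = £543.32; tax = £1.86; total due = £545.18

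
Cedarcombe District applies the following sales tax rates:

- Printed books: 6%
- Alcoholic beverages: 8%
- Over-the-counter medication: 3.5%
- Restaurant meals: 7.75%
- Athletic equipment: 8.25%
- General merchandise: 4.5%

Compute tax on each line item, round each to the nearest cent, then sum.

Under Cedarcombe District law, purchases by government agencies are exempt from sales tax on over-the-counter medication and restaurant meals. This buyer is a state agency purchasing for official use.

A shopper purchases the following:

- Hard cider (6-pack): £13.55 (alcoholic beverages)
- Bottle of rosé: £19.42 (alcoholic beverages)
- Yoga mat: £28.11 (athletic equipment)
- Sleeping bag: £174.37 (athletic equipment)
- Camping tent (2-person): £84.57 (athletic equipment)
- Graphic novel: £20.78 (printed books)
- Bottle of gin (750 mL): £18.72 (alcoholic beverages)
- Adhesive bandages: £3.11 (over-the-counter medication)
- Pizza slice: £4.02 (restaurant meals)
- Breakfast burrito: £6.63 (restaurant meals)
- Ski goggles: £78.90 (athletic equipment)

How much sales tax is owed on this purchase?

Hard cider (6-pack) £13.55: alcoholic beverages → 8% → £1.08
Bottle of rosé £19.42: alcoholic beverages → 8% → £1.55
Yoga mat £28.11: athletic equipment → 8.25% → £2.32
Sleeping bag £174.37: athletic equipment → 8.25% → £14.39
Camping tent (2-person) £84.57: athletic equipment → 8.25% → £6.98
Graphic novel £20.78: printed books → 6% → £1.25
Bottle of gin (750 mL) £18.72: alcoholic beverages → 8% → £1.50
Adhesive bandages £3.11: over-the-counter medication, buyer-exempt → 0% → £0.00
Pizza slice £4.02: restaurant meals, buyer-exempt → 0% → £0.00
Breakfast burrito £6.63: restaurant meals, buyer-exempt → 0% → £0.00
Ski goggles £78.90: athletic equipment → 8.25% → £6.51
Total tax = £1.08 + £1.55 + £2.32 + £14.39 + £6.98 + £1.25 + £1.50 + £6.51 = £35.58

£35.58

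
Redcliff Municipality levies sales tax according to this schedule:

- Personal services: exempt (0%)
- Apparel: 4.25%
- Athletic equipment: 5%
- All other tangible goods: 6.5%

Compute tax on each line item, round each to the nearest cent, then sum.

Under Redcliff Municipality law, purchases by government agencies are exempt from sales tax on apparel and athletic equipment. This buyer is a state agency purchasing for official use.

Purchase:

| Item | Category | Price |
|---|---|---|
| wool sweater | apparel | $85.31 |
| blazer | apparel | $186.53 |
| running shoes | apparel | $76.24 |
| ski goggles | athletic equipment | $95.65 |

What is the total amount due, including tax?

Wool sweater $85.31: apparel, buyer-exempt → 0% → $0.00
Blazer $186.53: apparel, buyer-exempt → 0% → $0.00
Running shoes $76.24: apparel, buyer-exempt → 0% → $0.00
Ski goggles $95.65: athletic equipment, buyer-exempt → 0% → $0.00
Subtotal = $443.73; tax = $0.00; total due = $443.73

$443.73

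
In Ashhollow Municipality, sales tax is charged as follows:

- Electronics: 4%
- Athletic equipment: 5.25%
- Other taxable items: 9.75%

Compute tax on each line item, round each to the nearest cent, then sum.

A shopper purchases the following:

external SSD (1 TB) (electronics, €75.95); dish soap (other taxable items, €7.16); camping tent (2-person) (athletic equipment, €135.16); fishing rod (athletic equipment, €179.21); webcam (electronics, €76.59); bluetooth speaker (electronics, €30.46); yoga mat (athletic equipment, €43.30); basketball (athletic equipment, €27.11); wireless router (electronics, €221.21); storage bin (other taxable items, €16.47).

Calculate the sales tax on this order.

€38.68

External SSD (1 TB) €75.95: electronics → 4% → €3.04
Dish soap €7.16: other taxable items → 9.75% → €0.70
Camping tent (2-person) €135.16: athletic equipment → 5.25% → €7.10
Fishing rod €179.21: athletic equipment → 5.25% → €9.41
Webcam €76.59: electronics → 4% → €3.06
Bluetooth speaker €30.46: electronics → 4% → €1.22
Yoga mat €43.30: athletic equipment → 5.25% → €2.27
Basketball €27.11: athletic equipment → 5.25% → €1.42
Wireless router €221.21: electronics → 4% → €8.85
Storage bin €16.47: other taxable items → 9.75% → €1.61
Total tax = €3.04 + €0.70 + €7.10 + €9.41 + €3.06 + €1.22 + €2.27 + €1.42 + €8.85 + €1.61 = €38.68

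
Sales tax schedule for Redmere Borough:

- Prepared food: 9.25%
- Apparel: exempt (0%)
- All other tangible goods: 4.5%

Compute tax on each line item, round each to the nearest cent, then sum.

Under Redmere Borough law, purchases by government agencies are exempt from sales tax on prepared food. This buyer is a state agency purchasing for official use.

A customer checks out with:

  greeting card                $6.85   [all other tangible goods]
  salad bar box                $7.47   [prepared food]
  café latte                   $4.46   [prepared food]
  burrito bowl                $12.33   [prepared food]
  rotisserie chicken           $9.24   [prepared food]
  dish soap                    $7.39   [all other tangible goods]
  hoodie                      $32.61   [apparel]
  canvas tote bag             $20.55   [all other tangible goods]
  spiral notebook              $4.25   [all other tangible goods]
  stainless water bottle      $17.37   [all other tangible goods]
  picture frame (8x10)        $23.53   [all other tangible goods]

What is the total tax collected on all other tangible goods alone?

Greeting card $6.85: all other tangible goods → 4.5% → $0.31
Dish soap $7.39: all other tangible goods → 4.5% → $0.33
Canvas tote bag $20.55: all other tangible goods → 4.5% → $0.92
Spiral notebook $4.25: all other tangible goods → 4.5% → $0.19
Stainless water bottle $17.37: all other tangible goods → 4.5% → $0.78
Picture frame (8x10) $23.53: all other tangible goods → 4.5% → $1.06
Tax on all other tangible goods = $0.31 + $0.33 + $0.92 + $0.19 + $0.78 + $1.06 = $3.59

$3.59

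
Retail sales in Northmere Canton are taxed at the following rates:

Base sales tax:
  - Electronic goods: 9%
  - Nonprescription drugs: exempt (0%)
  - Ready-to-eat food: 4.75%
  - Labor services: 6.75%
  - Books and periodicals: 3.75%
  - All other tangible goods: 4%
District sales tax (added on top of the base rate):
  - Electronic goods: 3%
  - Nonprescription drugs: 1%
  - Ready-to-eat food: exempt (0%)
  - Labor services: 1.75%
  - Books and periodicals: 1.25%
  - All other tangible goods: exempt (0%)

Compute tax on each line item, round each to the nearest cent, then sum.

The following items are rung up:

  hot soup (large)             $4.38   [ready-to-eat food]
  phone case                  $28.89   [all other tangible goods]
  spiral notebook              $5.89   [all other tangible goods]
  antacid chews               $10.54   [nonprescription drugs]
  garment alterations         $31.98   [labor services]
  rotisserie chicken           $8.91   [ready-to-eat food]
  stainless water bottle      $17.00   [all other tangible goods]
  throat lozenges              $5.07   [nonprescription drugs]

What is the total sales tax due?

$5.59

Hot soup (large) $4.38: ready-to-eat food → 4.75% + 0% district = 4.75% → $0.21
Phone case $28.89: all other tangible goods → 4% + 0% district = 4% → $1.16
Spiral notebook $5.89: all other tangible goods → 4% + 0% district = 4% → $0.24
Antacid chews $10.54: nonprescription drugs → 0% + 1% district = 1% → $0.11
Garment alterations $31.98: labor services → 6.75% + 1.75% district = 8.5% → $2.72
Rotisserie chicken $8.91: ready-to-eat food → 4.75% + 0% district = 4.75% → $0.42
Stainless water bottle $17.00: all other tangible goods → 4% + 0% district = 4% → $0.68
Throat lozenges $5.07: nonprescription drugs → 0% + 1% district = 1% → $0.05
Total tax = $0.21 + $1.16 + $0.24 + $0.11 + $2.72 + $0.42 + $0.68 + $0.05 = $5.59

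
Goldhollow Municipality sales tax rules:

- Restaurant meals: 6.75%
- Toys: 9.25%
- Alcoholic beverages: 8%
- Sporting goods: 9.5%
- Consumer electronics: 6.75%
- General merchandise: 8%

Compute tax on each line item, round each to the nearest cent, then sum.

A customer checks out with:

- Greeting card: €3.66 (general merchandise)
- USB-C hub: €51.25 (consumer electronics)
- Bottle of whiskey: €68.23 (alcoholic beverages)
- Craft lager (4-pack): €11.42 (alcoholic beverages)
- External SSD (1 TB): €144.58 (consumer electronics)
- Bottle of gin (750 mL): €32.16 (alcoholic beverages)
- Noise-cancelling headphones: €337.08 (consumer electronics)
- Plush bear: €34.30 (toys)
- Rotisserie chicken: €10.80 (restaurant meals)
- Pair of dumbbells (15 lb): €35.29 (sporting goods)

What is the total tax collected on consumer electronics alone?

€35.97

USB-C hub €51.25: consumer electronics → 6.75% → €3.46
External SSD (1 TB) €144.58: consumer electronics → 6.75% → €9.76
Noise-cancelling headphones €337.08: consumer electronics → 6.75% → €22.75
Tax on consumer electronics = €3.46 + €9.76 + €22.75 = €35.97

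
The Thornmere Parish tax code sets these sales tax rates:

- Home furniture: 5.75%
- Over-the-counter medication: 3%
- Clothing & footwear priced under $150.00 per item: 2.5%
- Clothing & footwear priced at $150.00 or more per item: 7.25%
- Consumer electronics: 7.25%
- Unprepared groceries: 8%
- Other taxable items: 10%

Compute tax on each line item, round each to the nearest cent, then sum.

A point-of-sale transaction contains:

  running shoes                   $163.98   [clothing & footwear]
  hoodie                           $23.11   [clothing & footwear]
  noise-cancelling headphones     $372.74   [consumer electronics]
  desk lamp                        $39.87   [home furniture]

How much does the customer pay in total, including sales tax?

Running shoes $163.98: clothing & footwear, $150.00 or more → 7.25% → $11.89
Hoodie $23.11: clothing & footwear, under $150.00 → 2.5% → $0.58
Noise-cancelling headphones $372.74: consumer electronics → 7.25% → $27.02
Desk lamp $39.87: home furniture → 5.75% → $2.29
Subtotal = $599.70; tax = $41.78; total due = $641.48

$641.48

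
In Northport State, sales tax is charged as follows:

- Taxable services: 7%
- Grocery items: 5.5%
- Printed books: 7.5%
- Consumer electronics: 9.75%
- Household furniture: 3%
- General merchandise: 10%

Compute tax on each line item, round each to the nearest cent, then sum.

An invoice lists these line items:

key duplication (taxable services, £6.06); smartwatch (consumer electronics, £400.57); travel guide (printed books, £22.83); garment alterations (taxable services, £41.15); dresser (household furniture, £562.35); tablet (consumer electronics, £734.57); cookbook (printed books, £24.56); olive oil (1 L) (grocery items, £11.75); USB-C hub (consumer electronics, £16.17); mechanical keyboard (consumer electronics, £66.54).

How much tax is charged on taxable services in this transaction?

£3.30

Key duplication £6.06: taxable services → 7% → £0.42
Garment alterations £41.15: taxable services → 7% → £2.88
Tax on taxable services = £0.42 + £2.88 = £3.30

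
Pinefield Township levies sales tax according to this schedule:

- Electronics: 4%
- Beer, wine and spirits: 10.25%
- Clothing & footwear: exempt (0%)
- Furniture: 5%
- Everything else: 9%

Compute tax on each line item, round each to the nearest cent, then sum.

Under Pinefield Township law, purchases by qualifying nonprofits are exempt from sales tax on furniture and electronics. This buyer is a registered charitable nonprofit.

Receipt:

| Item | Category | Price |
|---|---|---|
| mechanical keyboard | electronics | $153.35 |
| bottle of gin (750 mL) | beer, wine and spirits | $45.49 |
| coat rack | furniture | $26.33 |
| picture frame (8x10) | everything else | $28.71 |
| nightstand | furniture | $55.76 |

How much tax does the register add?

Mechanical keyboard $153.35: electronics, buyer-exempt → 0% → $0.00
Bottle of gin (750 mL) $45.49: beer, wine and spirits → 10.25% → $4.66
Coat rack $26.33: furniture, buyer-exempt → 0% → $0.00
Picture frame (8x10) $28.71: everything else → 9% → $2.58
Nightstand $55.76: furniture, buyer-exempt → 0% → $0.00
Total tax = $4.66 + $2.58 = $7.24

$7.24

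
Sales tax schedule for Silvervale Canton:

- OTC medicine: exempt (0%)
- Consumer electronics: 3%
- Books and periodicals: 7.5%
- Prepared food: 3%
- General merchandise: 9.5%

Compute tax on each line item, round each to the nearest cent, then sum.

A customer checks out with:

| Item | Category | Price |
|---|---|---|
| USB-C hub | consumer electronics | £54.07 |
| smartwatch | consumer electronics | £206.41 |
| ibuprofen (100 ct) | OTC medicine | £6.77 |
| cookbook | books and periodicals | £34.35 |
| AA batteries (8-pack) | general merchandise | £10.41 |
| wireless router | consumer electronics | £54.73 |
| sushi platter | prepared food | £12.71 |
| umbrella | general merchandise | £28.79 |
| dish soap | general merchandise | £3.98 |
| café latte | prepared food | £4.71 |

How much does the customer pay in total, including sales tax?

USB-C hub £54.07: consumer electronics → 3% → £1.62
Smartwatch £206.41: consumer electronics → 3% → £6.19
Ibuprofen (100 ct) £6.77: OTC medicine → 0% → £0.00
Cookbook £34.35: books and periodicals → 7.5% → £2.58
AA batteries (8-pack) £10.41: general merchandise → 9.5% → £0.99
Wireless router £54.73: consumer electronics → 3% → £1.64
Sushi platter £12.71: prepared food → 3% → £0.38
Umbrella £28.79: general merchandise → 9.5% → £2.74
Dish soap £3.98: general merchandise → 9.5% → £0.38
Café latte £4.71: prepared food → 3% → £0.14
Subtotal = £416.93; tax = £16.66; total due = £433.59

£433.59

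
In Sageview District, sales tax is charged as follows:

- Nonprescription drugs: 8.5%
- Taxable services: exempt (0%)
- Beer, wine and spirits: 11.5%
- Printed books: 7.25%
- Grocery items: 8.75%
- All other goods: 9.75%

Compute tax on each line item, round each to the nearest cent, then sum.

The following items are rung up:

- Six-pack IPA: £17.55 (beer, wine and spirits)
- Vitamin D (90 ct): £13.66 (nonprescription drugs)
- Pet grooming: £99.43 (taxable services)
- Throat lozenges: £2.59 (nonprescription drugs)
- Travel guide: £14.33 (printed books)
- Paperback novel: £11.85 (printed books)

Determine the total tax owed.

£5.30

Six-pack IPA £17.55: beer, wine and spirits → 11.5% → £2.02
Vitamin D (90 ct) £13.66: nonprescription drugs → 8.5% → £1.16
Pet grooming £99.43: taxable services → 0% → £0.00
Throat lozenges £2.59: nonprescription drugs → 8.5% → £0.22
Travel guide £14.33: printed books → 7.25% → £1.04
Paperback novel £11.85: printed books → 7.25% → £0.86
Total tax = £2.02 + £1.16 + £0.22 + £1.04 + £0.86 = £5.30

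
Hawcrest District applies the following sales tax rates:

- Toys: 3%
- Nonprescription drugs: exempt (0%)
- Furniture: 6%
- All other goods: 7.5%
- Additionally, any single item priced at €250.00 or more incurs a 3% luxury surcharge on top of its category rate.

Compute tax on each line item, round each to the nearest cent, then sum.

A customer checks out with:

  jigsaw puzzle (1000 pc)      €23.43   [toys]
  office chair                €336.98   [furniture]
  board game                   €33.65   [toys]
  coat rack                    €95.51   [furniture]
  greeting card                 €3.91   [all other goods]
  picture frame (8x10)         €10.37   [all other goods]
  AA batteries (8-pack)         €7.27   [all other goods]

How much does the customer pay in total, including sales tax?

Jigsaw puzzle (1000 pc) €23.43: toys → 3% → €0.70
Office chair €336.98: furniture → 6% + 3% surcharge = 9% → €30.33
Board game €33.65: toys → 3% → €1.01
Coat rack €95.51: furniture → 6% → €5.73
Greeting card €3.91: all other goods → 7.5% → €0.29
Picture frame (8x10) €10.37: all other goods → 7.5% → €0.78
AA batteries (8-pack) €7.27: all other goods → 7.5% → €0.55
Subtotal = €511.12; tax = €39.39; total due = €550.51

€550.51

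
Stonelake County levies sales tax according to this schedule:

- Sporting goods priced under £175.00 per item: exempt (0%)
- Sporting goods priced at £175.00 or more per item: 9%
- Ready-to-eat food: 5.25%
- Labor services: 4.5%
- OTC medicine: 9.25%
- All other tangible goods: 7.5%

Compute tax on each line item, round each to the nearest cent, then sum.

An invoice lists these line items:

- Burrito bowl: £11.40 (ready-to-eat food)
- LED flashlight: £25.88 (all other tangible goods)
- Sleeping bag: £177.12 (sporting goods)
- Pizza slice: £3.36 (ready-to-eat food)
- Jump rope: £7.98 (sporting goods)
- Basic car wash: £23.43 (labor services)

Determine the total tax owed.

£19.71

Burrito bowl £11.40: ready-to-eat food → 5.25% → £0.60
LED flashlight £25.88: all other tangible goods → 7.5% → £1.94
Sleeping bag £177.12: sporting goods, £175.00 or more → 9% → £15.94
Pizza slice £3.36: ready-to-eat food → 5.25% → £0.18
Jump rope £7.98: sporting goods, under £175.00 → 0% → £0.00
Basic car wash £23.43: labor services → 4.5% → £1.05
Total tax = £0.60 + £1.94 + £15.94 + £0.18 + £1.05 = £19.71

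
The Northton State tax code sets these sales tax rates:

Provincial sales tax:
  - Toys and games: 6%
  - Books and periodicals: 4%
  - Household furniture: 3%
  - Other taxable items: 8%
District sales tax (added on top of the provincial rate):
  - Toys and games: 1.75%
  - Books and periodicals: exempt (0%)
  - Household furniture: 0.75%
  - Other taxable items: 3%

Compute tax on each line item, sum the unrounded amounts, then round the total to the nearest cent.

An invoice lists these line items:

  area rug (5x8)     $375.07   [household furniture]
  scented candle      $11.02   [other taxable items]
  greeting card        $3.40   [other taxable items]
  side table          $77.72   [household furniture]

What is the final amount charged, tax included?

$485.78

Area rug (5x8) $375.07: household furniture → 3% + 0.75% district = 3.75% → $14.065125
Scented candle $11.02: other taxable items → 8% + 3% district = 11% → $1.2122
Greeting card $3.40: other taxable items → 8% + 3% district = 11% → $0.374
Side table $77.72: household furniture → 3% + 0.75% district = 3.75% → $2.9145
Subtotal = $467.21; unrounded tax = $18.565825 → $18.57; total due = $485.78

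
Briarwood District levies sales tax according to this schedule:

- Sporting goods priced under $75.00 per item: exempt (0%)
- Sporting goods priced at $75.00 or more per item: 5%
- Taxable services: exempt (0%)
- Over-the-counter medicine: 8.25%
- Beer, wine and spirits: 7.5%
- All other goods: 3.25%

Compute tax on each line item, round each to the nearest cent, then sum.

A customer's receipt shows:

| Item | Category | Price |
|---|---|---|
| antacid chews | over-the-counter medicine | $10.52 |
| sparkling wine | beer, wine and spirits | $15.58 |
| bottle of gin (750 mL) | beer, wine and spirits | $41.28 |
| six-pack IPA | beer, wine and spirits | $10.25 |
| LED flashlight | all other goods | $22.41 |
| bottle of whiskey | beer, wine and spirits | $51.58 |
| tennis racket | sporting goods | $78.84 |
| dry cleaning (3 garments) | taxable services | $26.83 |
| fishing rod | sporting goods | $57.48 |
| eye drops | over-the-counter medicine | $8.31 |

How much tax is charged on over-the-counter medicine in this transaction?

$1.56

Antacid chews $10.52: over-the-counter medicine → 8.25% → $0.87
Eye drops $8.31: over-the-counter medicine → 8.25% → $0.69
Tax on over-the-counter medicine = $0.87 + $0.69 = $1.56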